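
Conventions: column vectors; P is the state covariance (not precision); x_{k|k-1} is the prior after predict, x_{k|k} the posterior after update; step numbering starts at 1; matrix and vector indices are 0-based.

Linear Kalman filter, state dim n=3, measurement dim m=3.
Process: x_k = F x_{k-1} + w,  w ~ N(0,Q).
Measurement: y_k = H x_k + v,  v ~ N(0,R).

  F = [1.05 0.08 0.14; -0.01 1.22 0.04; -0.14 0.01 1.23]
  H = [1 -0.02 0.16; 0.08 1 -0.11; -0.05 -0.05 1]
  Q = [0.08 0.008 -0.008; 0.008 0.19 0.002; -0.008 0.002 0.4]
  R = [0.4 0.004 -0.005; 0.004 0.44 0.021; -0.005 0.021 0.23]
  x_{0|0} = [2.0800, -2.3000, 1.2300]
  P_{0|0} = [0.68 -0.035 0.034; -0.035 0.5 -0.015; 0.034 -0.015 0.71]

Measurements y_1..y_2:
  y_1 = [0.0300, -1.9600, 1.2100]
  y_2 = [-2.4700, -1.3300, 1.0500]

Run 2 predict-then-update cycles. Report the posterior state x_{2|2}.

step 1: x^-=[2.1722, -2.7776, 1.1987]  P^-=[0.8506 0.0076 0.0565; 0.0076 0.9348 0.0268; 0.0565 0.0268 1.4756]  S=[1.3063 0.0338 0.2444; 0.0338 1.3924 -0.1600; 0.2444 -0.1600 1.7017]  K=[0.6735 0.0236 -0.0865; -0.0333 0.6770 0.0565; 0.0634 0.0028 0.8558]  nu=[-2.3895, 0.7757, -0.0190]  x^+=[0.5827, -2.1739, 1.0332]  P^+=[0.2713 -0.0115 -0.0098; -0.0115 0.3045 0.0420; -0.0098 0.0420 0.1982]
step 2: x^-=[0.5826, -2.6167, 1.1675]  P^-=[0.3810 0.0281 -0.0218; 0.0281 0.6479 0.0811; -0.0218 0.0811 0.7096]  S=[0.7908 0.0524 0.0649; 0.0524 1.0860 -0.0128; 0.0649 -0.0128 0.9364]  K=[0.4810 0.0321 -0.0780; -0.0085 0.5916 0.0592; 0.0519 0.0076 0.7512]  nu=[-3.2917, 1.3685, -0.2192]  x^+=[-0.9396, -1.7923, 0.8425]  P^+=[0.1945 -0.0023 -0.0101; -0.0023 0.2660 0.0393; -0.0101 0.0393 0.1741]

x_post = [-0.9396, -1.7923, 0.8425]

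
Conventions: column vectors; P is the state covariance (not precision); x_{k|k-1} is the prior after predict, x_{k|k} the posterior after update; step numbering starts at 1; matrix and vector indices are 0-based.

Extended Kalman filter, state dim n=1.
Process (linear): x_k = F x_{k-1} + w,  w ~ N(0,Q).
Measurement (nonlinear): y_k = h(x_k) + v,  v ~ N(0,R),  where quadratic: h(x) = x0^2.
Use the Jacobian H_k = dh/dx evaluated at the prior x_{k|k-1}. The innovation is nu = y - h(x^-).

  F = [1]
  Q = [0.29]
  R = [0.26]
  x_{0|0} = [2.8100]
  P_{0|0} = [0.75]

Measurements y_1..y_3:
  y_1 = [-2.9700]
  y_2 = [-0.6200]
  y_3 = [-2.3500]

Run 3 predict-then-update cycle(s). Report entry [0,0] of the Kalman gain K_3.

step 1: x^-=[2.8100]  P^-=[1.0400]  H_jac=[5.6200]  S=[33.1078]  K=[0.1765]  nu=[-10.8661]  x^+=[0.8917]  P^+=[0.0082]
step 2: x^-=[0.8917]  P^-=[0.2982]  H_jac=[1.7834]  S=[1.2084]  K=[0.4401]  nu=[-1.4152]  x^+=[0.2689]  P^+=[0.0642]
step 3: x^-=[0.2689]  P^-=[0.3542]  H_jac=[0.5379]  S=[0.3625]  K=[0.5256]  nu=[-2.4223]  x^+=[-1.0041]  P^+=[0.2540]

K[0,0] = 0.5256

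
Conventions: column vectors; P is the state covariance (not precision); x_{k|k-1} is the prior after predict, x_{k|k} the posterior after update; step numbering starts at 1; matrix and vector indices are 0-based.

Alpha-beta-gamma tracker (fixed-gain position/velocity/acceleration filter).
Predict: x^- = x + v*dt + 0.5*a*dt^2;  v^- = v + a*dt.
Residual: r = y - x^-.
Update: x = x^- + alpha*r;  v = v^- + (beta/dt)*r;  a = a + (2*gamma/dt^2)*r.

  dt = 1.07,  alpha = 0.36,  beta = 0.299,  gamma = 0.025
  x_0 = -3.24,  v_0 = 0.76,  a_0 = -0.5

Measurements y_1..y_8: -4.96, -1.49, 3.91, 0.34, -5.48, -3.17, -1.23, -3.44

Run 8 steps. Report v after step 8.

v_post = -1.2104

step 1: x_pred=-2.7130  r=-2.2470  x^+=-3.5219  v^+=-0.4029  a^+=-0.5981
step 2: x_pred=-4.2954  r=2.8054  x^+=-3.2855  v^+=-0.2589  a^+=-0.4756
step 3: x_pred=-3.8348  r=7.7448  x^+=-1.0467  v^+=1.3964  a^+=-0.1374
step 4: x_pred=0.3688  r=-0.0288  x^+=0.3584  v^+=1.2413  a^+=-0.1386
step 5: x_pred=1.6073  r=-7.0873  x^+=-0.9442  v^+=-0.8875  a^+=-0.4482
step 6: x_pred=-2.1503  r=-1.0197  x^+=-2.5174  v^+=-1.6520  a^+=-0.4927
step 7: x_pred=-4.5670  r=3.3370  x^+=-3.3657  v^+=-1.2466  a^+=-0.3469
step 8: x_pred=-4.8982  r=1.4582  x^+=-4.3732  v^+=-1.2104  a^+=-0.2833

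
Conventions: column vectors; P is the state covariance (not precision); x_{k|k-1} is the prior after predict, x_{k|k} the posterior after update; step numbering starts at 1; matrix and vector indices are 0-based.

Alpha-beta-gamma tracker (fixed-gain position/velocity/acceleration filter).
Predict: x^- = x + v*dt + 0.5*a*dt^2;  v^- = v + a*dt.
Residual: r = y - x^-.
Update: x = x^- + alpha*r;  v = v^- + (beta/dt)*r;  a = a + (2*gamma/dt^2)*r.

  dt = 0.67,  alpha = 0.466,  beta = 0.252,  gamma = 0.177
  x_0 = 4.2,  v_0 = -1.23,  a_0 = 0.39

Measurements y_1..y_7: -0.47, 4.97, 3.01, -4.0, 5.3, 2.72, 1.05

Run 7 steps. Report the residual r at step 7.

resid = -4.5497

step 1: x_pred=3.4634  r=-3.9334  x^+=1.6305  v^+=-2.4481  a^+=-2.7119
step 2: x_pred=-0.6185  r=5.5885  x^+=1.9858  v^+=-2.1632  a^+=1.6952
step 3: x_pred=0.9169  r=2.0931  x^+=1.8923  v^+=-0.2402  a^+=3.3458
step 4: x_pred=2.4823  r=-6.4823  x^+=-0.5384  v^+=-0.4366  a^+=-1.7662
step 5: x_pred=-1.2274  r=6.5274  x^+=1.8144  v^+=0.8351  a^+=3.3813
step 6: x_pred=3.1328  r=-0.4128  x^+=2.9405  v^+=2.9453  a^+=3.0557
step 7: x_pred=5.5997  r=-4.5497  x^+=3.4795  v^+=3.2814  a^+=-0.5321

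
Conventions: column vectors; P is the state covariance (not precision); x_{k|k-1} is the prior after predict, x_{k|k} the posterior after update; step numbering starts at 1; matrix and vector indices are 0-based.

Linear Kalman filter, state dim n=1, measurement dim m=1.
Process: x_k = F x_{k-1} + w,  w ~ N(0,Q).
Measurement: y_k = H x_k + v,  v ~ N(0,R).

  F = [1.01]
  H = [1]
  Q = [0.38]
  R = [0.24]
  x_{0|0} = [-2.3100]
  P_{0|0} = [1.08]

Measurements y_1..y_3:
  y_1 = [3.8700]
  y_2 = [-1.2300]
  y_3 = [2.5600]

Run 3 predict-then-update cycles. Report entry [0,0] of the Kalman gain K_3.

step 1: x^-=[-2.3331]  P^-=[1.4817]  S=[1.7217]  K=[0.8606]  nu=[6.2031]  x^+=[3.0053]  P^+=[0.2065]
step 2: x^-=[3.0354]  P^-=[0.5907]  S=[0.8307]  K=[0.7111]  nu=[-4.2654]  x^+=[0.0023]  P^+=[0.1707]
step 3: x^-=[0.0023]  P^-=[0.5541]  S=[0.7941]  K=[0.6978]  nu=[2.5577]  x^+=[1.7870]  P^+=[0.1675]

K[0,0] = 0.6978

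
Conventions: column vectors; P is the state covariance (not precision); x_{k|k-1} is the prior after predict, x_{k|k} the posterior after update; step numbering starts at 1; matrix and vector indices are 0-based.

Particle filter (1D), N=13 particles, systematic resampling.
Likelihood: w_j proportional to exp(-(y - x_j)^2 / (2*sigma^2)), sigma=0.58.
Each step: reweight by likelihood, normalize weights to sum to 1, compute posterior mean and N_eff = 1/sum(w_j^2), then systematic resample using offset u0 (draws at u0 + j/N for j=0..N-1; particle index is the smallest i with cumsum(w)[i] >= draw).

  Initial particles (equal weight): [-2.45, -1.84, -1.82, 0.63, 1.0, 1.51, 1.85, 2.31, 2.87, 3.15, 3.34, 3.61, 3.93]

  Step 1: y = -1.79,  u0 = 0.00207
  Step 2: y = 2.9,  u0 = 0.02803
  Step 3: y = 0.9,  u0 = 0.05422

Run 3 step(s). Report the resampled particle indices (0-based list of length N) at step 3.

resampled_idx = [0, 1, 2, 4, 5, 6, 7, 8, 9, 9, 10, 11, 12]

step 1: w=[0.2078, 0.3956, 0.3965, 0.0001, 0.0000, 0.0000, 0.0000, 0.0000, 0.0000, 0.0000, 0.0000, 0.0000, 0.0000]  mean=-1.9587  Neff=2.8018  idx=[0, 0, 0, 1, 1, 1, 1, 1, 2, 2, 2, 2, 2]
step 2: w=[0.0000, 0.0000, 0.0000, 0.0860, 0.0860, 0.0860, 0.0860, 0.0860, 0.1140, 0.1140, 0.1140, 0.1140, 0.1140]  mean=-1.8286  Neff=9.8091  idx=[3, 4, 5, 6, 6, 7, 8, 9, 9, 10, 11, 11, 12]
step 3: w=[0.0703, 0.0703, 0.0703, 0.0703, 0.0703, 0.0703, 0.0826, 0.0826, 0.0826, 0.0826, 0.0826, 0.0826, 0.0826]  mean=-1.8284  Neff=12.9168  idx=[0, 1, 2, 4, 5, 6, 7, 8, 9, 9, 10, 11, 12]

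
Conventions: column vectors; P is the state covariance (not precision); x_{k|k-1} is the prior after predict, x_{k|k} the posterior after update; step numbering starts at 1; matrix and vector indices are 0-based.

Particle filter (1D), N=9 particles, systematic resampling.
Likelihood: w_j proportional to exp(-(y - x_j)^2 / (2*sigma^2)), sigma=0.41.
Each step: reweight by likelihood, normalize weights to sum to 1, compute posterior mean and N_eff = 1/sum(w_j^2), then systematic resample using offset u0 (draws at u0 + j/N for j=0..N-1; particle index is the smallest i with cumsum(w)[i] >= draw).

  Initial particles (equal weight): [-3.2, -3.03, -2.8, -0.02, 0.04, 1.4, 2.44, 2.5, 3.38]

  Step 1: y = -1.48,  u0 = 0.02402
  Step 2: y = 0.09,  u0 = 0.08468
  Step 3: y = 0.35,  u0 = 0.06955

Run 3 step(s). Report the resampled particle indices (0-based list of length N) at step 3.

step 1: w=[0.0161, 0.0843, 0.6002, 0.1886, 0.1108, 0.0000, 0.0000, 0.0000, 0.0000]  mean=-1.9868  Neff=2.4070  idx=[1, 2, 2, 2, 2, 2, 2, 3, 4]
step 2: w=[0.0000, 0.0000, 0.0000, 0.0000, 0.0000, 0.0000, 0.0000, 0.4929, 0.5071]  mean=0.0104  Neff=1.9996  idx=[7, 7, 7, 7, 8, 8, 8, 8, 8]
step 3: w=[0.1037, 0.1037, 0.1037, 0.1037, 0.1171, 0.1171, 0.1171, 0.1171, 0.1171]  mean=0.0151  Neff=8.9679  idx=[0, 1, 2, 3, 4, 5, 6, 7, 8]

resampled_idx = [0, 1, 2, 3, 4, 5, 6, 7, 8]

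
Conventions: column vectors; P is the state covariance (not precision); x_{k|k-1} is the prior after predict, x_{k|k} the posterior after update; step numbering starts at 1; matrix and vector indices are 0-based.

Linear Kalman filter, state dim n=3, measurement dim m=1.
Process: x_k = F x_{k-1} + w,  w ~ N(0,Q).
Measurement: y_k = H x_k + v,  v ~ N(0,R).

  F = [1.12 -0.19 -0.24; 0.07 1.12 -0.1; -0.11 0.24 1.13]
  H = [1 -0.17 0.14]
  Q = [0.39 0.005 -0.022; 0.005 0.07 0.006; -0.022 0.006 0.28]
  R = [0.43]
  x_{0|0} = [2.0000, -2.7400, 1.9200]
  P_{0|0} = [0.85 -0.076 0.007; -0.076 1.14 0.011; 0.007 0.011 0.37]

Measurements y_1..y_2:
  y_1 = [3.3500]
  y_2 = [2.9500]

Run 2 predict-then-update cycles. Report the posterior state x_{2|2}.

x_post = [2.5764, -3.2864, 0.6339]

step 1: x^-=[2.2998, -3.1208, 1.2920]  P^-=[1.5483 -0.2600 -0.2950; -0.2600 1.4934 0.2865; -0.2950 0.2865 0.8366]  S=[2.0300]  K=[0.7641; -0.2334; -0.1116]  nu=[0.3388]  x^+=[2.5587, -3.1999, 1.2542]  P^+=[0.3630 0.1020 -0.1219; 0.1020 1.3828 0.2336; -0.1219 0.2336 0.8114]
step 2: x^-=[3.1727, -3.5302, 0.3678]  P^-=[0.9854 -0.1574 -0.5413; -0.1574 1.7799 0.5514; -0.5413 0.5514 1.5517]  S=[1.3729]  K=[0.6820; -0.2788; -0.3043]  nu=[-0.8743]  x^+=[2.5764, -3.2864, 0.6339]  P^+=[0.3468 0.1037 -0.2564; 0.1037 1.6732 0.4349; -0.2564 0.4349 1.4245]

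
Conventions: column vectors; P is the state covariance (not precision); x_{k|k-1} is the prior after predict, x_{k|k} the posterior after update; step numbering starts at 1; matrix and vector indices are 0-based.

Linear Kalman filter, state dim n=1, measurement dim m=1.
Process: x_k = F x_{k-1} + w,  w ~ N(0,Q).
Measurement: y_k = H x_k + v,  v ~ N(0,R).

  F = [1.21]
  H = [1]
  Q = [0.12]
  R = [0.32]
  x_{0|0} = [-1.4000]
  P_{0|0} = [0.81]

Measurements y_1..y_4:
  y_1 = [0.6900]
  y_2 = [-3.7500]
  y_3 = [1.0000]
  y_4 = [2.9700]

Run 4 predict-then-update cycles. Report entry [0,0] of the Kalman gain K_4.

K[0,0] = 0.5440

step 1: x^-=[-1.6940]  P^-=[1.3059]  S=[1.6259]  K=[0.8032]  nu=[2.3840]  x^+=[0.2208]  P^+=[0.2570]
step 2: x^-=[0.2672]  P^-=[0.4963]  S=[0.8163]  K=[0.6080]  nu=[-4.0172]  x^+=[-2.1752]  P^+=[0.1946]
step 3: x^-=[-2.6320]  P^-=[0.4049]  S=[0.7249]  K=[0.5585]  nu=[3.6320]  x^+=[-0.6034]  P^+=[0.1787]
step 4: x^-=[-0.7302]  P^-=[0.3817]  S=[0.7017]  K=[0.5440]  nu=[3.7002]  x^+=[1.2825]  P^+=[0.1741]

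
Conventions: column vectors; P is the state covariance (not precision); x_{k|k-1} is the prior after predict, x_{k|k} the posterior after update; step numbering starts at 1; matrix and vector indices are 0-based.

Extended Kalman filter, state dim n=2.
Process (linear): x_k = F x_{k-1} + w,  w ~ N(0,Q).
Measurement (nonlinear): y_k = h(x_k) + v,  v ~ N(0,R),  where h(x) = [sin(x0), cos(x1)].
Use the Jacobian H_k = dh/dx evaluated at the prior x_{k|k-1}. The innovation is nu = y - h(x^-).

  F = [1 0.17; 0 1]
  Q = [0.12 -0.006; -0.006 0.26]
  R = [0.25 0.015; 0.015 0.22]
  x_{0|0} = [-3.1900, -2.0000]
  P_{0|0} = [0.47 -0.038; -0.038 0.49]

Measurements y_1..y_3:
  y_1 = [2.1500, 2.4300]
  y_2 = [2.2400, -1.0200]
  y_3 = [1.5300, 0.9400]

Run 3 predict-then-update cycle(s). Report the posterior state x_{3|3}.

step 1: x^-=[-3.5300, -2.0000]  P^-=[0.5912 0.0393; 0.0393 0.7500]  H_jac=[-0.9255 0.0000; 0.0000 0.9093]  S=[0.7564 -0.0181; -0.0181 0.8401]  K=[-0.7227 0.0270; -0.0287 0.8111]  nu=[1.7713, 2.8461]  x^+=[-4.7334, 0.2578]  P^+=[0.1948 -0.0054; -0.0054 0.1958]
step 2: x^-=[-4.6895, 0.2578]  P^-=[0.3186 0.0219; 0.0219 0.4558]  H_jac=[-0.0228 0.0000; 0.0000 -0.2549]  S=[0.2502 0.0151; 0.0151 0.2496]  K=[-0.0278 -0.0207; 0.0262 -0.4671]  nu=[1.2403, -1.9870]  x^+=[-4.6830, 1.2184]  P^+=[0.3183 0.0195; 0.0195 0.4015]
step 3: x^-=[-4.4759, 1.2184]  P^-=[0.4565 0.0817; 0.0817 0.6615]  H_jac=[-0.2343 0.0000; 0.0000 -0.9386]  S=[0.2751 0.0330; 0.0330 0.8027]  K=[-0.3793 -0.0800; 0.0232 -0.7744]  nu=[0.5578, 0.5949]  x^+=[-4.7350, 0.7707]  P^+=[0.4098 0.0248; 0.0248 0.1812]

x_post = [-4.7350, 0.7707]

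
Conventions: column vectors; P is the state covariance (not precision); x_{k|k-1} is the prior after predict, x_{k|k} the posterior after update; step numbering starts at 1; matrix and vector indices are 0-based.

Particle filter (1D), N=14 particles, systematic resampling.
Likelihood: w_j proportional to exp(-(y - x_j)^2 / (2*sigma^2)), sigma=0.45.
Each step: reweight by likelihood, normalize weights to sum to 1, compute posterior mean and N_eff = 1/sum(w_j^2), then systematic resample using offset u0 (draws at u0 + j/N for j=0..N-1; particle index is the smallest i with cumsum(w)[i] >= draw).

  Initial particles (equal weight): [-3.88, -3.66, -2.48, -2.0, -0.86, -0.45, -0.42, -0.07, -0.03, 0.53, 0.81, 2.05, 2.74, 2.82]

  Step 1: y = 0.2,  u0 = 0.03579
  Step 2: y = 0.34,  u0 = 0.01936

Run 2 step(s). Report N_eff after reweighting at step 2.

step 1: w=[0.0000, 0.0000, 0.0000, 0.0000, 0.0170, 0.0958, 0.1052, 0.2271, 0.2386, 0.2078, 0.1085, 0.0001, 0.0000, 0.0000]  mean=0.0732  Neff=5.4355  idx=[5, 5, 6, 7, 7, 7, 8, 8, 8, 8, 9, 9, 10, 10]
step 2: w=[0.0252, 0.0252, 0.0283, 0.0778, 0.0778, 0.0778, 0.0840, 0.0840, 0.0840, 0.0840, 0.1077, 0.1077, 0.0683, 0.0683]  mean=0.1638  Neff=12.3507  idx=[0, 3, 4, 4, 5, 6, 7, 8, 9, 10, 10, 11, 12, 13]

N_eff = 12.3507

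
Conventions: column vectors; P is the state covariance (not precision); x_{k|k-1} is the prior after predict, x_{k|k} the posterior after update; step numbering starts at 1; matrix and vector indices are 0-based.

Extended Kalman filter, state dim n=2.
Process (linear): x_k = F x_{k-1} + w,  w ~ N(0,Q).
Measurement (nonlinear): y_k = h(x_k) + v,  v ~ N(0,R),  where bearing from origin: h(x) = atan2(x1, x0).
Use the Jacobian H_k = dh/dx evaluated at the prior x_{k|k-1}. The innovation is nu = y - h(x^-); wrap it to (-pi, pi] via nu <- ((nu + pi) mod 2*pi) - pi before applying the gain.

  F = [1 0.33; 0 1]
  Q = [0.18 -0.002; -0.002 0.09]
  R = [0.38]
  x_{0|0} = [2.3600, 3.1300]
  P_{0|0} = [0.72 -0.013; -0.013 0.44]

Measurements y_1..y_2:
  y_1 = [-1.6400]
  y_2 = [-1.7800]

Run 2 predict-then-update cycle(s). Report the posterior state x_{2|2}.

x_post = [5.3107, 2.3621]

step 1: x^-=[3.3929, 3.1300]  P^-=[0.9393 0.1302; 0.1302 0.5300]  H_jac=[-0.1469 0.1592]  S=[0.4076]  K=[-0.2876; 0.1601]  nu=[-2.3851]  x^+=[4.0790, 2.7481]  P^+=[0.9056 0.1490; 0.1490 0.5196]
step 2: x^-=[4.9858, 2.7481]  P^-=[1.2405 0.3184; 0.3184 0.6096]  H_jac=[-0.0848 0.1538]  S=[0.3950]  K=[-0.1423; 0.1690]  nu=[-2.2838]  x^+=[5.3107, 2.3621]  P^+=[1.2325 0.3279; 0.3279 0.5983]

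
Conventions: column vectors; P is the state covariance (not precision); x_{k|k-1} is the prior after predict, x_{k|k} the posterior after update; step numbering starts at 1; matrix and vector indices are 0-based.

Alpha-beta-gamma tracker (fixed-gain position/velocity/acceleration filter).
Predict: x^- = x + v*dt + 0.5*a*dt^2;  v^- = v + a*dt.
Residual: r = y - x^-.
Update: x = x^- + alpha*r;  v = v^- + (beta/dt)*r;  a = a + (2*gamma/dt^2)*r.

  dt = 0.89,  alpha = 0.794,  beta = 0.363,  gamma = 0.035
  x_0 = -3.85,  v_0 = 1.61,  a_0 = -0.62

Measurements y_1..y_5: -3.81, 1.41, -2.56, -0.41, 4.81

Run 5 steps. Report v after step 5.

v_post = 1.7598

step 1: x_pred=-2.6627  r=-1.1473  x^+=-3.5736  v^+=0.5902  a^+=-0.7214
step 2: x_pred=-3.3340  r=4.7440  x^+=0.4327  v^+=1.8831  a^+=-0.3022
step 3: x_pred=1.9890  r=-4.5490  x^+=-1.6229  v^+=-0.2412  a^+=-0.7042
step 4: x_pred=-2.1164  r=1.7064  x^+=-0.7615  v^+=-0.1719  a^+=-0.5534
step 5: x_pred=-1.1337  r=5.9437  x^+=3.5856  v^+=1.7598  a^+=-0.0281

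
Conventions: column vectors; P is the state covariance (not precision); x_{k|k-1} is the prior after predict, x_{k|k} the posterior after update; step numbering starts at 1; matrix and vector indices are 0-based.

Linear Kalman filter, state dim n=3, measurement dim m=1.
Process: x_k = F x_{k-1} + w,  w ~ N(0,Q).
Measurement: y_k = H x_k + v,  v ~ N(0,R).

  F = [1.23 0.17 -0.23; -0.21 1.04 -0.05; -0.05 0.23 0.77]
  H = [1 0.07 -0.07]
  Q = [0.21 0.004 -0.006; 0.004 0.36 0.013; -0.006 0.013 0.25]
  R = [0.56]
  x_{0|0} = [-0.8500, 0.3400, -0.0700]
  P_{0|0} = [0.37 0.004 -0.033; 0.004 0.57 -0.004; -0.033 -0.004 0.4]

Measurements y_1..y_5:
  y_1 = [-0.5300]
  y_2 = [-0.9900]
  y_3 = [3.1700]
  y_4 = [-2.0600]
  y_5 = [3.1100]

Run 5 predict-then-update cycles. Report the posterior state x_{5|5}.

step 1: x^-=[-0.9716, 0.5356, 0.0668]  P^-=[0.8281 0.0202 -0.1082; 0.0202 0.9918 0.1395; -0.1082 0.1395 0.5193]  S=[1.4121]  K=[0.5928; 0.0566; -0.0954]  nu=[0.4088]  x^+=[-0.7293, 0.5587, 0.0278]  P^+=[0.3319 -0.0271 -0.0283; -0.0271 0.9873 0.1471; -0.0283 0.1471 0.5064]
step 2: x^-=[-0.8084, 0.7328, 0.1864]  P^-=[0.7606 0.0288 -0.1006; 0.0288 1.4397 0.3565; -0.1006 0.3565 0.6582]  S=[1.3455]  K=[0.5720; 0.0778; -0.0904]  nu=[-0.2198]  x^+=[-0.9342, 0.7157, 0.2063]  P^+=[0.3203 -0.0310 -0.0310; -0.0310 1.4316 0.3660; -0.0310 0.3660 0.6472]
step 3: x^-=[-1.0748, 0.9302, 0.3701]  P^-=[0.7462 0.0530 -0.0940; 0.0530 1.8990 0.6308; -0.0940 0.6308 0.8430]  S=[1.3340]  K=[0.5671; 0.1063; -0.0816]  nu=[4.2056]  x^+=[1.3100, 1.3771, 0.0270]  P^+=[0.3172 -0.0274 -0.0323; -0.0274 1.8839 0.6424; -0.0323 0.6424 0.8341]
step 4: x^-=[1.8392, 1.1557, 0.2720]  P^-=[0.7450 0.0720 -0.0879; 0.0720 2.3582 0.9497; -0.0879 0.9497 1.0756]  S=[1.3349]  K=[0.5665; 0.1278; -0.0725]  nu=[-3.9611]  x^+=[-0.4047, 0.6496, 0.5590]  P^+=[0.3166 -0.0247 -0.0331; -0.0247 2.3364 0.9621; -0.0331 0.9621 1.0686]
step 5: x^-=[-0.5159, 0.7327, 0.6001]  P^-=[0.7463 0.0790 -0.0868; 0.0790 2.8137 1.3012; -0.0868 1.3012 1.3519]  S=[1.3372]  K=[0.5668; 0.1383; -0.0676]  nu=[3.6166]  x^+=[1.5340, 1.2328, 0.3556]  P^+=[0.3167 -0.0258 -0.0356; -0.0258 2.7881 1.3137; -0.0356 1.3137 1.3458]

x_post = [1.5340, 1.2328, 0.3556]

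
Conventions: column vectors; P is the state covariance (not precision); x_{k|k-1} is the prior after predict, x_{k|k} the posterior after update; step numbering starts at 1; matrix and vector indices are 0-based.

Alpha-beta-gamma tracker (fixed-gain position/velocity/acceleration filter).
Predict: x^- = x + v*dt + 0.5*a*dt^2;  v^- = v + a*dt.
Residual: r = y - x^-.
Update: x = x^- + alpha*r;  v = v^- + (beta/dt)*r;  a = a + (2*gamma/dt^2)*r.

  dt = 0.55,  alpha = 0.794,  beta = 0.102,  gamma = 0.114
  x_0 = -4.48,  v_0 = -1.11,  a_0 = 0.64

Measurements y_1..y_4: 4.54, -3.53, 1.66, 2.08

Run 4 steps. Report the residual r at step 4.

resid = -2.5821

step 1: x_pred=-4.9937  r=9.5337  x^+=2.5761  v^+=1.0101  a^+=7.8257
step 2: x_pred=4.3152  r=-7.8452  x^+=-1.9139  v^+=3.8593  a^+=1.9126
step 3: x_pred=0.4980  r=1.1620  x^+=1.4206  v^+=5.1267  a^+=2.7884
step 4: x_pred=4.6621  r=-2.5821  x^+=2.6119  v^+=6.1815  a^+=0.8423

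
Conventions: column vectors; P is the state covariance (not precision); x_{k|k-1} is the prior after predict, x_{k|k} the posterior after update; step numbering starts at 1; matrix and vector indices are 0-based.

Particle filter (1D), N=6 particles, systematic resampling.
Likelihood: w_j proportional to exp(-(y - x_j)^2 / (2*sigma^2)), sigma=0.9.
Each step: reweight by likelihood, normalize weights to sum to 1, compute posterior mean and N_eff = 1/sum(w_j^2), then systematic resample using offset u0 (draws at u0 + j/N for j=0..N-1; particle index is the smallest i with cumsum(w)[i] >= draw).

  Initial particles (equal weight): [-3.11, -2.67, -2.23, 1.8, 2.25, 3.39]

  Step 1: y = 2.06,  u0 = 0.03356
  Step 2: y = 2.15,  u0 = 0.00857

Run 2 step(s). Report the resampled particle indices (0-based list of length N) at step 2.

resampled_idx = [0, 0, 1, 2, 3, 4]

step 1: w=[0.0000, 0.0000, 0.0000, 0.4220, 0.4303, 0.1477]  mean=2.2284  Neff=2.5969  idx=[3, 3, 3, 4, 4, 5]
step 2: w=[0.1798, 0.1798, 0.1798, 0.1927, 0.1927, 0.0751]  mean=2.0928  Neff=5.6518  idx=[0, 0, 1, 2, 3, 4]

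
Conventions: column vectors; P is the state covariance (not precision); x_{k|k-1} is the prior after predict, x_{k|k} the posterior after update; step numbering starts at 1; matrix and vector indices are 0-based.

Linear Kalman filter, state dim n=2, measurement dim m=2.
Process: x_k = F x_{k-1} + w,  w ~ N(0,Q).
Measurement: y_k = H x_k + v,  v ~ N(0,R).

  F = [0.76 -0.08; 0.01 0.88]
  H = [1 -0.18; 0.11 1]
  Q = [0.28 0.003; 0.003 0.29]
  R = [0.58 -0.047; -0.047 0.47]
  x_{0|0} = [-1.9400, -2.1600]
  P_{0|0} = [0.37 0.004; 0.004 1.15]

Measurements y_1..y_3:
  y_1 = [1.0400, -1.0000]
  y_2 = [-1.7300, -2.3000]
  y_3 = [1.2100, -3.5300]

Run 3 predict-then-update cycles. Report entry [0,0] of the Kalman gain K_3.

step 1: x^-=[-1.3016, -1.9202]  P^-=[0.5006 -0.0725; -0.0725 1.1807]  S=[1.1449 -0.2755; -0.2755 1.6408]  K=[0.4648 0.0674; -0.0802 0.7013]  nu=[1.9960, 1.0634]  x^+=[-0.3021, -1.3345]  P^+=[0.2630 -0.0191; -0.0191 0.3355]
step 2: x^-=[-0.1228, -1.1774]  P^-=[0.4364 -0.0314; -0.0314 0.5495]  S=[1.0455 -0.1286; -0.1286 1.0178]  K=[0.4315 0.0709; -0.0595 0.5289]  nu=[-1.8191, -1.1091]  x^+=[-0.9864, -1.6558]  P^+=[0.2445 -0.0139; -0.0139 0.2529]
step 3: x^-=[-0.6172, -1.4669]  P^-=[0.4245 -0.0222; -0.0222 0.4856]  S=[1.0282 -0.1095; -0.1095 0.9559]  K=[0.4246 0.0743; -0.0534 0.4994]  nu=[1.5632, -1.9952]  x^+=[-0.1016, -2.5468]  P^+=[0.2407 -0.0115; -0.0115 0.2385]

K[0,0] = 0.4246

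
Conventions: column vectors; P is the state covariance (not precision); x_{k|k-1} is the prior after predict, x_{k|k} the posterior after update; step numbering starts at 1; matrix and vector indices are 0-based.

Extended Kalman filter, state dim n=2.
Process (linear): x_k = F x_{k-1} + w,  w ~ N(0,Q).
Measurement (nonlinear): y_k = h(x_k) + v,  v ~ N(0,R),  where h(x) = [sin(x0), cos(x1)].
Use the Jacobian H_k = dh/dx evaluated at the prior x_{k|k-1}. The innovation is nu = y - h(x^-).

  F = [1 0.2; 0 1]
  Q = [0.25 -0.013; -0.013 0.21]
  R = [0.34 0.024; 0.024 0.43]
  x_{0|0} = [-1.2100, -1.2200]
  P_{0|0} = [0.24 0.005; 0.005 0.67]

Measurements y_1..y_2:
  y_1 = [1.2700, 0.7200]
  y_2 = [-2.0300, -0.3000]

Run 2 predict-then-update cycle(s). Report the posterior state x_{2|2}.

step 1: x^-=[-1.4540, -1.2200]  P^-=[0.5188 0.1260; 0.1260 0.8800]  H_jac=[0.1165 0.0000; 0.0000 0.9391]  S=[0.3470 0.0378; 0.0378 1.2061]  K=[0.1641 0.0930; -0.0324 0.6862]  nu=[2.2632, 0.3764]  x^+=[-1.0477, -1.0351]  P^+=[0.4979 0.0468; 0.0468 0.3134]
step 2: x^-=[-1.2547, -1.0351]  P^-=[0.7791 0.0964; 0.0964 0.5234]  H_jac=[0.3109 0.0000; 0.0000 0.8599]  S=[0.4153 0.0498; 0.0498 0.8170]  K=[0.5752 0.0665; 0.0062 0.5505]  nu=[-1.0795, -0.8104]  x^+=[-1.9296, -1.4879]  P^+=[0.6343 0.0493; 0.0493 0.2754]

x_post = [-1.9296, -1.4879]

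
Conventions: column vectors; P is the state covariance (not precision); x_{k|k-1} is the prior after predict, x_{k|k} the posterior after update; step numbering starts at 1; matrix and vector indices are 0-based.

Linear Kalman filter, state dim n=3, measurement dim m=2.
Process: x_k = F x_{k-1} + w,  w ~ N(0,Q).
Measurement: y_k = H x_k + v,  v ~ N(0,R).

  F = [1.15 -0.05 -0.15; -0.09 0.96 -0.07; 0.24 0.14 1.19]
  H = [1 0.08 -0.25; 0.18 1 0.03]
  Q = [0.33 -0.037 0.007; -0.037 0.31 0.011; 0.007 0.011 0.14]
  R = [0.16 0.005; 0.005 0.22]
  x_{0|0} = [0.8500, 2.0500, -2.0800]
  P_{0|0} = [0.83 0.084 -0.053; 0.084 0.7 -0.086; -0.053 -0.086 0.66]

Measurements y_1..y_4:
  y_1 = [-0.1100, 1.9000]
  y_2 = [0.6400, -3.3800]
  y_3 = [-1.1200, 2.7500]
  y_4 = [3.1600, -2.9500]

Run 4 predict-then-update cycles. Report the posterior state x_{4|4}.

step 1: x^-=[1.1870, 2.0371, -1.9842]  P^-=[1.4516 -0.0408 0.0622; -0.0408 0.9615 -0.0404; 0.0622 -0.0404 1.0829]  S=[1.6494 0.3027; 0.3027 1.2130]  K=[0.8751 -0.0351; -0.1218 0.8159; -0.1351 0.0364]  nu=[-1.9560, -0.2912]  x^+=[-0.5145, 2.0376, -1.7306]  P^+=[0.2056 -0.0478 0.2476; -0.0478 0.1896 -0.0689; 0.2476 -0.0689 1.0541]
step 2: x^-=[-0.4340, 2.1236, -1.8976]  P^-=[0.5451 -0.1162 0.2026; -0.1162 0.5122 -0.1748; 0.2026 -0.1748 1.7636]  S=[0.7057 0.0533; 0.0533 0.7013]  K=[0.6927 -0.0697; -0.0975 0.7004; -0.3503 -0.0953]  nu=[0.4297, -5.3685]  x^+=[0.2379, -1.6786, -1.5367]  P^+=[0.2082 -0.0605 0.3714; -0.0605 0.1687 -0.1396; 0.3714 -0.1396 1.6671]
step 3: x^-=[0.5880, -1.5253, -2.0066]  P^-=[0.5200 -0.1215 0.2628; -0.1215 0.5092 -0.3270; 0.2628 -0.3270 2.6777]  S=[0.7128 0.0731; 0.0731 0.6880]  K=[0.6335 -0.0963; -0.0705 0.7016; -0.5837 -0.2278]  nu=[-2.0876, 4.2296]  x^+=[-1.1420, 1.5894, -1.7513]  P^+=[0.2364 -0.0761 0.5178; -0.0761 0.1742 -0.2176; 0.5178 -0.2176 2.3797]
step 4: x^-=[-1.1300, 1.7512, -2.1356]  P^-=[0.5235 -0.1333 0.3424; -0.1333 0.5331 -0.4961; 0.3424 -0.4961 3.7450]  S=[0.7483 0.0962; 0.0962 0.6993]  K=[0.5866 -0.1220; -0.0472 0.7131; -0.8016 -0.3503]  nu=[3.6160, -4.4338]  x^+=[1.5320, -1.5812, -3.4810]  P^+=[0.2694 -0.0926 0.6748; -0.0926 0.1822 -0.2963; 0.6748 -0.2963 3.1243]

x_post = [1.5320, -1.5812, -3.4810]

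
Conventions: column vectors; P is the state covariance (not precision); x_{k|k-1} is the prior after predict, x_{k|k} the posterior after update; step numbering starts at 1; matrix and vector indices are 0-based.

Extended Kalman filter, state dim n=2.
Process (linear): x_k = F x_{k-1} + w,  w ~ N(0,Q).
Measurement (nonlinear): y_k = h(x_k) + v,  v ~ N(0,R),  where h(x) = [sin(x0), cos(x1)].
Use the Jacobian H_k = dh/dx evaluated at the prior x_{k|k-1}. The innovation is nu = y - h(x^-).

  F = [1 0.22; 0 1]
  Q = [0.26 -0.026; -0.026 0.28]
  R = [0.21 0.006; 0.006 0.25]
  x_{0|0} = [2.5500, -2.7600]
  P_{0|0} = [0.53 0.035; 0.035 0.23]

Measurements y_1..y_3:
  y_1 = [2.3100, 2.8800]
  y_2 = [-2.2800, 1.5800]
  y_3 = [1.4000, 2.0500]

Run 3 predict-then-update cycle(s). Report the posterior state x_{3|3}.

x_post = [-3.7310, -0.0442]

step 1: x^-=[1.9428, -2.7600]  P^-=[0.8165 0.0596; 0.0596 0.5100]  H_jac=[-0.3635 0.0000; 0.0000 0.3724]  S=[0.3179 -0.0021; -0.0021 0.3207]  K=[-0.9333 0.0632; -0.0643 0.5918]  nu=[1.3784, 3.8081]  x^+=[0.8970, -0.5952]  P^+=[0.5381 0.0274; 0.0274 0.3962]
step 2: x^-=[0.7661, -0.5952]  P^-=[0.8294 0.0886; 0.0886 0.6762]  H_jac=[0.7206 0.0000; 0.0000 0.5607]  S=[0.6407 0.0418; 0.0418 0.4626]  K=[0.9313 0.0232; 0.0464 0.8154]  nu=[-2.9733, 0.7520]  x^+=[-1.9856, -0.1201]  P^+=[0.2716 0.0203; 0.0203 0.3641]
step 3: x^-=[-2.0120, -0.1201]  P^-=[0.5581 0.0744; 0.0744 0.6441]  H_jac=[-0.4270 0.0000; 0.0000 0.1198]  S=[0.3118 0.0022; 0.0022 0.2592]  K=[-0.7647 0.0409; -0.1040 0.2985]  nu=[2.3042, 1.0572]  x^+=[-3.7310, -0.0442]  P^+=[0.3755 0.0470; 0.0470 0.6178]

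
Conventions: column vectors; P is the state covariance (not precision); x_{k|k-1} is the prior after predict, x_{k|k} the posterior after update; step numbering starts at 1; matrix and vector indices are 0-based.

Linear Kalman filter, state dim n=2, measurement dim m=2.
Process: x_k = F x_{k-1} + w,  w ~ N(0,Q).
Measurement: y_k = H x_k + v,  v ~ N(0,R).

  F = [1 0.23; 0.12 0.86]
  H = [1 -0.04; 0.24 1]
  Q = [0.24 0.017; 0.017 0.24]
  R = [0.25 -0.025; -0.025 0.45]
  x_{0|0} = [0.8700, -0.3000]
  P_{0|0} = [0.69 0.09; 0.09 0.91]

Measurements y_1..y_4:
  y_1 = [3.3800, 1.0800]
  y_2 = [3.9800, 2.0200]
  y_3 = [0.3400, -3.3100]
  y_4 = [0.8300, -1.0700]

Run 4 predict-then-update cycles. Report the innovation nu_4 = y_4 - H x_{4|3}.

innov = [-0.1588, -0.3667]

step 1: x^-=[0.8010, -0.1536]  P^-=[1.0195 0.3597; 0.3597 0.9415]  S=[1.2423 0.5383; 0.5383 1.6229]  K=[0.7565 0.1215; -0.0178 0.6392]  nu=[2.5729, 1.0414]  x^+=[2.8738, 0.4664]  P^+=[0.1857 -0.0088; -0.0088 0.2902]
step 2: x^-=[2.9811, 0.7460]  P^-=[0.4370 0.0889; 0.0889 0.4555]  S=[0.6806 0.1497; 0.1497 0.9733]  K=[0.6138 0.1047; -0.0041 0.4905]  nu=[1.0287, 0.5586]  x^+=[3.6710, 1.0158]  P^+=[0.1507 -0.0044; -0.0044 0.2219]
step 3: x^-=[3.9047, 1.3141]  P^-=[0.4004 0.0751; 0.0751 0.4054]  S=[0.6450 0.1292; 0.1292 0.9145]  K=[0.5954 0.1030; -0.0016 0.4632]  nu=[-3.5121, -5.5612]  x^+=[1.2405, -1.2564]  P^+=[0.1461 -0.0036; -0.0036 0.2093]
step 4: x^-=[0.9515, -0.9317]  P^-=[0.3956 0.0728; 0.0728 0.3962]  S=[0.6404 0.1261; 0.1261 0.9039]  K=[0.5929 0.1028; -0.0013 0.4578]  nu=[-0.1588, -0.3667]  x^+=[0.8197, -1.0993]  P^+=[0.1455 -0.0035; -0.0035 0.2069]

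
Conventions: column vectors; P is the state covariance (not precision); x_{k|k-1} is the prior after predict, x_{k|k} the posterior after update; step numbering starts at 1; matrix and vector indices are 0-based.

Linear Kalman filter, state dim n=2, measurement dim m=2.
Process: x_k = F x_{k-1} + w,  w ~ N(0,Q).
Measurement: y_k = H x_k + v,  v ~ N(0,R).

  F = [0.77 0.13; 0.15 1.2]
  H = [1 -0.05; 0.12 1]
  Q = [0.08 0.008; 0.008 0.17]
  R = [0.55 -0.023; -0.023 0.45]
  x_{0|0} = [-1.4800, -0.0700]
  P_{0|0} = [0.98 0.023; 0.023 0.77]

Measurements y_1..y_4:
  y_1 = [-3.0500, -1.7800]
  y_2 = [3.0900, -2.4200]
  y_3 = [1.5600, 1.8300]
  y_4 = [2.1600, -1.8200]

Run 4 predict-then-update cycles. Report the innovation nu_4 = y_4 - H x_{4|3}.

innov = [1.9456, -1.9294]

step 1: x^-=[-1.1487, -0.3060]  P^-=[0.6787 0.2630; 0.2630 1.3091]  S=[1.2056 0.2544; 0.2544 1.8320]  K=[0.5278 0.1147; 0.0097 0.7305]  nu=[-1.9166, -1.3362]  x^+=[-2.3136, -1.3006]  P^+=[0.2879 0.0049; 0.0049 0.3279]
step 2: x^-=[-1.9505, -1.9078]  P^-=[0.2572 0.0971; 0.0971 0.6504]  S=[0.7991 0.0718; 0.0718 1.1274]  K=[0.3074 0.0939; 0.0281 0.5854]  nu=[4.9451, -0.2782]  x^+=[-0.4567, -1.9315]  P^+=[0.1676 0.0151; 0.0151 0.2610]
step 3: x^-=[-0.6027, -2.3863]  P^-=[0.1868 0.0823; 0.0823 0.5550]  S=[0.7300 0.0535; 0.0535 1.0275]  K=[0.2438 0.0892; 0.0346 0.5480]  nu=[2.0434, 4.2886]  x^+=[0.2780, 0.0346]  P^+=[0.1329 0.0186; 0.0186 0.2436]
step 4: x^-=[0.2186, 0.0832]  P^-=[0.1667 0.0789; 0.0789 0.5304]  S=[0.7101 0.0489; 0.0489 1.0018]  K=[0.2231 0.0878; 0.0368 0.5372]  nu=[1.9456, -1.9294]  x^+=[0.4832, -0.8817]  P^+=[0.1217 0.0198; 0.0198 0.2385]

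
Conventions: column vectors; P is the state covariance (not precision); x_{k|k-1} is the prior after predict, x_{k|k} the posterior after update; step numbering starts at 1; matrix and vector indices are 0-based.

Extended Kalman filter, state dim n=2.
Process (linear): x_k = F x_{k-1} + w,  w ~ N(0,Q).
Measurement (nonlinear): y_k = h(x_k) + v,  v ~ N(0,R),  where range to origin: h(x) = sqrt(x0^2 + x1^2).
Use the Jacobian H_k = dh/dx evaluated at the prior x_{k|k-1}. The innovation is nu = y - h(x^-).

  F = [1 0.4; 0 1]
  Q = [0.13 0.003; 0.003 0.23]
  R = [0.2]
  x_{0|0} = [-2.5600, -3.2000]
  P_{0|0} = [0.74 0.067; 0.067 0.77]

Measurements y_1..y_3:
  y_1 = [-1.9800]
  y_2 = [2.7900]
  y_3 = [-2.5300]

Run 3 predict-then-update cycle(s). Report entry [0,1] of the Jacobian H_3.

step 1: x^-=[-3.8400, -3.2000]  P^-=[1.0468 0.3780; 0.3780 1.0000]  H_jac=[-0.7682 -0.6402]  S=[1.5994]  K=[-0.6541; -0.5818]  nu=[-6.9786]  x^+=[0.7246, 0.8602]  P^+=[0.3625 -0.2307; -0.2307 0.4586]
step 2: x^-=[1.0687, 0.8602]  P^-=[0.3813 -0.0442; -0.0442 0.6886]  H_jac=[0.7790 0.6270]  S=[0.6589]  K=[0.4087; 0.6030]  nu=[1.4181]  x^+=[1.6483, 1.7153]  P^+=[0.2713 -0.2066; -0.2066 0.4490]
step 3: x^-=[2.3344, 1.7153]  P^-=[0.3078 -0.0240; -0.0240 0.6790]  H_jac=[0.8058 0.5921]  S=[0.6150]  K=[0.3802; 0.6223]  nu=[-5.4269]  x^+=[0.2713, -1.6616]  P^+=[0.2189 -0.1695; -0.1695 0.4409]

H_jac[0,1] = 0.5921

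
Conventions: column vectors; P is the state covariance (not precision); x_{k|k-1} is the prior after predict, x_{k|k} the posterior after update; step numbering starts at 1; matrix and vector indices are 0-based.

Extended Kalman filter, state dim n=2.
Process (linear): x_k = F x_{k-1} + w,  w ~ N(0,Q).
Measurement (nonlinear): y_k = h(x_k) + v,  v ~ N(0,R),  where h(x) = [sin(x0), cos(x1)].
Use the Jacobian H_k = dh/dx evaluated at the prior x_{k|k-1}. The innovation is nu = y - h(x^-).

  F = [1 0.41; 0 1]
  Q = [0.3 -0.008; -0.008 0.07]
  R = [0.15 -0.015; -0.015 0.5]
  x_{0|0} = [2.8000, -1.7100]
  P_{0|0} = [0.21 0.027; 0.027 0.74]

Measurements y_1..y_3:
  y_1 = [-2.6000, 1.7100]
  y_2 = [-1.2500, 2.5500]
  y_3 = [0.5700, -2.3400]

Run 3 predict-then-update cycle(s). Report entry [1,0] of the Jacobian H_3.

H_jac[1,0] = 0.0000

step 1: x^-=[2.0989, -1.7100]  P^-=[0.6565 0.3224; 0.3224 0.8100]  H_jac=[-0.5039 0.0000; 0.0000 0.9903]  S=[0.3167 -0.1759; -0.1759 1.2944]  K=[-0.9817 0.1133; -0.1826 0.5949]  nu=[-3.4638, 1.8488]  x^+=[5.7086, 0.0222]  P^+=[0.2956 0.0721; 0.0721 0.3031]
step 2: x^-=[5.7178, 0.0222]  P^-=[0.7056 0.1883; 0.1883 0.3731]  H_jac=[0.8444 0.0000; 0.0000 -0.0222]  S=[0.6531 -0.0185; -0.0185 0.5002]  K=[0.9130 0.0255; 0.2433 -0.0076]  nu=[-0.7142, 1.5502]  x^+=[5.1051, -0.1633]  P^+=[0.1617 0.0434; 0.0434 0.3344]
step 3: x^-=[5.0382, -0.1633]  P^-=[0.5535 0.1724; 0.1724 0.4044]  H_jac=[0.3201 0.0000; 0.0000 0.1625]  S=[0.2067 -0.0060; -0.0060 0.5107]  K=[0.8590 0.0650; 0.2709 0.1319]  nu=[1.5174, -3.3267]  x^+=[6.1253, -0.1910]  P^+=[0.3995 0.1208; 0.1208 0.3808]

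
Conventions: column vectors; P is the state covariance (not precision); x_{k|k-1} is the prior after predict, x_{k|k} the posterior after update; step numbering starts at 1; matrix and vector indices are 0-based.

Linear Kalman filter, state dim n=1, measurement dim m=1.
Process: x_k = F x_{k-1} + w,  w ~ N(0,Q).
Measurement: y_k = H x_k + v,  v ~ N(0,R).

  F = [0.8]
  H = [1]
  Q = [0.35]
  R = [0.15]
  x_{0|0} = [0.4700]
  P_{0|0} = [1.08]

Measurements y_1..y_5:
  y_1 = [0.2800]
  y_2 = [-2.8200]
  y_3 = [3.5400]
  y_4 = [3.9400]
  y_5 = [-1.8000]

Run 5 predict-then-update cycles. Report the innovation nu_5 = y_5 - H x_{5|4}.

innov = [-4.4908]

step 1: x^-=[0.3760]  P^-=[1.0412]  S=[1.1912]  K=[0.8741]  nu=[-0.0960]  x^+=[0.2921]  P^+=[0.1311]
step 2: x^-=[0.2337]  P^-=[0.4339]  S=[0.5839]  K=[0.7431]  nu=[-3.0537]  x^+=[-2.0355]  P^+=[0.1115]
step 3: x^-=[-1.6284]  P^-=[0.4213]  S=[0.5713]  K=[0.7375]  nu=[5.1684]  x^+=[2.1831]  P^+=[0.1106]
step 4: x^-=[1.7465]  P^-=[0.4208]  S=[0.5708]  K=[0.7372]  nu=[2.1935]  x^+=[3.3636]  P^+=[0.1106]
step 5: x^-=[2.6908]  P^-=[0.4208]  S=[0.5708]  K=[0.7372]  nu=[-4.4908]  x^+=[-0.6198]  P^+=[0.1106]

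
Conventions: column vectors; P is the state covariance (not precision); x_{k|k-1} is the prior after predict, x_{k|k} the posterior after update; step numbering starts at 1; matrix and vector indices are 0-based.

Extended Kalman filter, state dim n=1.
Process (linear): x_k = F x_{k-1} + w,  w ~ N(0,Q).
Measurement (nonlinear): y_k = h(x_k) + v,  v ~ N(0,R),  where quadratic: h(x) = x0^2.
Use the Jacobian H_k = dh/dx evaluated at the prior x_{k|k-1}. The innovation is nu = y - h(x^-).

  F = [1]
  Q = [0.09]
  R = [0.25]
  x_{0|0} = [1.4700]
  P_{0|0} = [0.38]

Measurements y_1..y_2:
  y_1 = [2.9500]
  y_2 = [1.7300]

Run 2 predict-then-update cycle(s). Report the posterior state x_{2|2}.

x_post = [1.4182]

step 1: x^-=[1.4700]  P^-=[0.4700]  H_jac=[2.9400]  S=[4.3125]  K=[0.3204]  nu=[0.7891]  x^+=[1.7228]  P^+=[0.0272]
step 2: x^-=[1.7228]  P^-=[0.1172]  H_jac=[3.4457]  S=[1.6420]  K=[0.2460]  nu=[-1.2382]  x^+=[1.4182]  P^+=[0.0179]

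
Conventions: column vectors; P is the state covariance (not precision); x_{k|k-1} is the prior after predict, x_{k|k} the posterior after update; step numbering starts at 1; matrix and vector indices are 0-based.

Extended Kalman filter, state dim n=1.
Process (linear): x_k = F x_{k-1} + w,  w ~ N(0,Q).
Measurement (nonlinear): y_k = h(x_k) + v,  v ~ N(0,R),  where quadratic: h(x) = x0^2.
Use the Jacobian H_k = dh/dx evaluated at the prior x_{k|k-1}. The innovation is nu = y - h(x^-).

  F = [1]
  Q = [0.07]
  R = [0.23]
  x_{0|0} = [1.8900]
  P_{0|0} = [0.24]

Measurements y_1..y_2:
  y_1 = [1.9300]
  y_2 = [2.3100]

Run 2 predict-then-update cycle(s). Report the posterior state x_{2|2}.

x_post = [1.5102]

step 1: x^-=[1.8900]  P^-=[0.3100]  H_jac=[3.7800]  S=[4.6594]  K=[0.2515]  nu=[-1.6421]  x^+=[1.4770]  P^+=[0.0153]
step 2: x^-=[1.4770]  P^-=[0.0853]  H_jac=[2.9541]  S=[0.9744]  K=[0.2586]  nu=[0.1284]  x^+=[1.5102]  P^+=[0.0201]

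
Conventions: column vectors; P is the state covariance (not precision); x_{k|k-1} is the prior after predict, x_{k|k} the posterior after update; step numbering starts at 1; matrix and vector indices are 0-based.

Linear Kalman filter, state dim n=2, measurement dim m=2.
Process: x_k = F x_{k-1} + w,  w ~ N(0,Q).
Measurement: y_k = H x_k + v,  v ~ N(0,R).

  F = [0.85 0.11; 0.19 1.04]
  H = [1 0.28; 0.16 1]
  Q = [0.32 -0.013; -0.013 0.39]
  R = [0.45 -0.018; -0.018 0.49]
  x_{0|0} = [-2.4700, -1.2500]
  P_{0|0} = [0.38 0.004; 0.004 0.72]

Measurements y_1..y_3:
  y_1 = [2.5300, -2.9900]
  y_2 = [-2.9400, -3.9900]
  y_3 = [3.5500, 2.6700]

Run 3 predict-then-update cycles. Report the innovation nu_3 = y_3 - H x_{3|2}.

innov = [5.7393, 6.4582]

step 1: x^-=[-2.2370, -1.7693]  P^-=[0.6040 0.1344; 0.1344 1.1841]  S=[1.2221 0.5506; 0.5506 1.7325]  K=[0.5427 -0.0391; 0.0791 0.6707]  nu=[5.2624, -0.8628]  x^+=[0.6524, -1.9319]  P^+=[0.2649 -0.0713; -0.0713 0.3386]
step 2: x^-=[0.3420, -1.8852]  P^-=[0.5021 0.0040; 0.0040 0.7376]  S=[1.0122 0.2730; 0.2730 1.2418]  K=[0.5091 -0.0440; 0.0506 0.5834]  nu=[-2.7542, -2.1595]  x^+=[-0.9649, -3.2845]  P^+=[0.2497 -0.0707; -0.0707 0.2963]
step 3: x^-=[-1.1815, -3.5992]  P^-=[0.4907 -0.0027; -0.0027 0.6915]  S=[0.9934 0.2513; 0.2513 1.1932]  K=[0.5040 -0.0426; 0.0482 0.5690]  nu=[5.7393, 6.4582]  x^+=[1.4358, 0.3524]  P^+=[0.2470 -0.0695; -0.0695 0.2891]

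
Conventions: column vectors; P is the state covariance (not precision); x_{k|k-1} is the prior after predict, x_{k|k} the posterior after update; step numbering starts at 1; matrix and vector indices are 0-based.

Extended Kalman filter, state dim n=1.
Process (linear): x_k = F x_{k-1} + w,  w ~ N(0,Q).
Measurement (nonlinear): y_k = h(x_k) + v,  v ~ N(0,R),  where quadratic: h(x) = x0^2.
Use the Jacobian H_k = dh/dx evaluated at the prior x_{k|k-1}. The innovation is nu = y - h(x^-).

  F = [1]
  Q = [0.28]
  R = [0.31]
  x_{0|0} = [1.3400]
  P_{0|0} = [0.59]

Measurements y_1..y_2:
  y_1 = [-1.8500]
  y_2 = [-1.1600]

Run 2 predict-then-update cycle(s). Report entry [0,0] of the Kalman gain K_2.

K[0,0] = 0.0904

step 1: x^-=[1.3400]  P^-=[0.8700]  H_jac=[2.6800]  S=[6.5587]  K=[0.3555]  nu=[-3.6456]  x^+=[0.0440]  P^+=[0.0411]
step 2: x^-=[0.0440]  P^-=[0.3211]  H_jac=[0.0880]  S=[0.3125]  K=[0.0904]  nu=[-1.1619]  x^+=[-0.0611]  P^+=[0.3186]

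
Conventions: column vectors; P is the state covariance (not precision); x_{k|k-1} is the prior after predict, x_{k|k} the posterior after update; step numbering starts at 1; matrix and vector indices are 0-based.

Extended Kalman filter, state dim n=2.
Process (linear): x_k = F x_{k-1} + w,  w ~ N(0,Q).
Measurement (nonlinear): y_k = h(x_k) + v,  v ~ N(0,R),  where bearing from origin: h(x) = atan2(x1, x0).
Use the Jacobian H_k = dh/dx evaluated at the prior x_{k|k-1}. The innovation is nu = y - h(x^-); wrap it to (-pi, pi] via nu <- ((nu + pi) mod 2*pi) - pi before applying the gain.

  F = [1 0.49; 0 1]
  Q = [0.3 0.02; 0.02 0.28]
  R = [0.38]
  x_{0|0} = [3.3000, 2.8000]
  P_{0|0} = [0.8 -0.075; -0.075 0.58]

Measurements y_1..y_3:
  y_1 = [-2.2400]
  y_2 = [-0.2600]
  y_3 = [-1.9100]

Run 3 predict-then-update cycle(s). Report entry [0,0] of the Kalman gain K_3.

step 1: x^-=[4.6720, 2.8000]  P^-=[1.1658 0.2292; 0.2292 0.8600]  H_jac=[-0.0944 0.1575]  S=[0.4049]  K=[-0.1826; 0.2811]  nu=[-2.7799]  x^+=[5.1796, 2.0187]  P^+=[1.1523 0.2500; 0.2500 0.8280]
step 2: x^-=[6.1687, 2.0187]  P^-=[1.8960 0.6757; 0.6757 1.1080]  H_jac=[-0.0479 0.1464]  S=[0.3986]  K=[0.0203; 0.3258]  nu=[-0.5763]  x^+=[6.1570, 1.8309]  P^+=[1.8959 0.6731; 0.6731 1.0657]
step 3: x^-=[7.0542, 1.8309]  P^-=[3.1114 1.2153; 1.2153 1.3457]  H_jac=[-0.0345 0.1328]  S=[0.3963]  K=[0.1366; 0.3453]  nu=[-2.1640]  x^+=[6.7585, 1.0838]  P^+=[3.1040 1.1966; 1.1966 1.2985]

K[0,0] = 0.1366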